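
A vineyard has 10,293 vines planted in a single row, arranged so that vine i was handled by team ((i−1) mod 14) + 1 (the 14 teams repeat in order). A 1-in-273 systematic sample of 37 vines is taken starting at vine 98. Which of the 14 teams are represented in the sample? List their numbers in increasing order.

7, 14

Consecutive selections differ by k = 273, so their team numbers differ by 273 mod 14 = 7.
gcd(273, 14) = 7, so the sample visits 14/7 = 2 distinct residues mod 14.
Start 98 is team 14; the teams hit are 7, 14.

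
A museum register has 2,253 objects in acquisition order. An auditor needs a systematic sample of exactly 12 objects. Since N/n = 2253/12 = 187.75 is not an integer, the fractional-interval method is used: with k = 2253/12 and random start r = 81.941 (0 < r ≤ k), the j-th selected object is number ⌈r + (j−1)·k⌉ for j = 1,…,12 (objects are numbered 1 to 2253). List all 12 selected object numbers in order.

82, 270, 458, 646, 833, 1021, 1209, 1397, 1584, 1772, 1960, 2148

j=1: r + 0k = 81.941 → ⌈·⌉ = 82
j=2: r + 1k = 269.691 → ⌈·⌉ = 270
j=3: r + 2k = 457.441 → ⌈·⌉ = 458
j=4: r + 3k = 645.191 → ⌈·⌉ = 646
j=5: r + 4k = 832.941 → ⌈·⌉ = 833
j=6: r + 5k = 1020.691 → ⌈·⌉ = 1021
j=7: r + 6k = 1208.441 → ⌈·⌉ = 1209
j=8: r + 7k = 1396.191 → ⌈·⌉ = 1397
j=9: r + 8k = 1583.941 → ⌈·⌉ = 1584
j=10: r + 9k = 1771.691 → ⌈·⌉ = 1772
j=11: r + 10k = 1959.441 → ⌈·⌉ = 1960
j=12: r + 11k = 2147.191 → ⌈·⌉ = 2148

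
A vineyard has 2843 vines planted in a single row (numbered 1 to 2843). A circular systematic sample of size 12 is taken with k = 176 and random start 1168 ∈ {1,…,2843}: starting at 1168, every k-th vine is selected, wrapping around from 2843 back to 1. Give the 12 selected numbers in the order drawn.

Selection 1: 1168
Selection 2: 1168 + 176 = 1344
Selection 3: 1344 + 176 = 1520
Selection 4: 1520 + 176 = 1696
Selection 5: 1696 + 176 = 1872
Selection 6: 1872 + 176 = 2048
Selection 7: 2048 + 176 = 2224
Selection 8: 2224 + 176 = 2400
Selection 9: 2400 + 176 = 2576
Selection 10: 2576 + 176 = 2752
Selection 11: 2752 + 176 = 2928 → 2928 − 2843 = 85
Selection 12: 85 + 176 = 261

1168, 1344, 1520, 1696, 1872, 2048, 2224, 2400, 2576, 2752, 85, 261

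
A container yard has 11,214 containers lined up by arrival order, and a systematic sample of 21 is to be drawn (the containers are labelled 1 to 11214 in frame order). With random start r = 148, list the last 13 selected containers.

4420, 4954, 5488, 6022, 6556, 7090, 7624, 8158, 8692, 9226, 9760, 10294, 10828

k = N/n = 11214/21 = 534
9th selection = 148 + 8×534 = 4420
10th: 4420 + 534 = 4954
11th: 4954 + 534 = 5488
12th: 5488 + 534 = 6022
13th: 6022 + 534 = 6556
14th: 6556 + 534 = 7090
15th: 7090 + 534 = 7624
16th: 7624 + 534 = 8158
17th: 8158 + 534 = 8692
18th: 8692 + 534 = 9226
19th: 9226 + 534 = 9760
20th: 9760 + 534 = 10294
21st: 10294 + 534 = 10828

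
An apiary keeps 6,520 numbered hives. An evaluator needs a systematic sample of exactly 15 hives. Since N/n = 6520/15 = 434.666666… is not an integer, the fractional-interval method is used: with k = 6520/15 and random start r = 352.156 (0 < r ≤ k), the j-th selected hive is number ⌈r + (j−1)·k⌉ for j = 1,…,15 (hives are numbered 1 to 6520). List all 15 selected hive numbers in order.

353, 787, 1222, 1657, 2091, 2526, 2961, 3395, 3830, 4265, 4699, 5134, 5569, 6003, 6438

j=1: r + 0k = 352.156 → ⌈·⌉ = 353
j=2: r + 1k = 786.822666… → ⌈·⌉ = 787
j=3: r + 2k = 1221.489333… → ⌈·⌉ = 1222
j=4: r + 3k = 1656.156 → ⌈·⌉ = 1657
j=5: r + 4k = 2090.822666… → ⌈·⌉ = 2091
j=6: r + 5k = 2525.489333… → ⌈·⌉ = 2526
j=7: r + 6k = 2960.156 → ⌈·⌉ = 2961
j=8: r + 7k = 3394.822666… → ⌈·⌉ = 3395
j=9: r + 8k = 3829.489333… → ⌈·⌉ = 3830
j=10: r + 9k = 4264.156 → ⌈·⌉ = 4265
j=11: r + 10k = 4698.822666… → ⌈·⌉ = 4699
j=12: r + 11k = 5133.489333… → ⌈·⌉ = 5134
j=13: r + 12k = 5568.156 → ⌈·⌉ = 5569
j=14: r + 13k = 6002.822666… → ⌈·⌉ = 6003
j=15: r + 14k = 6437.489333… → ⌈·⌉ = 6438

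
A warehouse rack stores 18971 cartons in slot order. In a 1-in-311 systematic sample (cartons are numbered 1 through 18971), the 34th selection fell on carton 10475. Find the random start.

k = 311
r = 10475 − (34−1)×311 = 10475 − 10263 = 212

212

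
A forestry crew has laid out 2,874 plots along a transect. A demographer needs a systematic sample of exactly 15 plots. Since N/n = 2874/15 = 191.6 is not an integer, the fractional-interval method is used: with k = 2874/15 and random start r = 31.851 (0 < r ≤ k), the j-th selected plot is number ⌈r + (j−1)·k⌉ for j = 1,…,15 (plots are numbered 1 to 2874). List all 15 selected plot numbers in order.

32, 224, 416, 607, 799, 990, 1182, 1374, 1565, 1757, 1948, 2140, 2332, 2523, 2715

j=1: r + 0k = 31.851 → ⌈·⌉ = 32
j=2: r + 1k = 223.451 → ⌈·⌉ = 224
j=3: r + 2k = 415.051 → ⌈·⌉ = 416
j=4: r + 3k = 606.651 → ⌈·⌉ = 607
j=5: r + 4k = 798.251 → ⌈·⌉ = 799
j=6: r + 5k = 989.851 → ⌈·⌉ = 990
j=7: r + 6k = 1181.451 → ⌈·⌉ = 1182
j=8: r + 7k = 1373.051 → ⌈·⌉ = 1374
j=9: r + 8k = 1564.651 → ⌈·⌉ = 1565
j=10: r + 9k = 1756.251 → ⌈·⌉ = 1757
j=11: r + 10k = 1947.851 → ⌈·⌉ = 1948
j=12: r + 11k = 2139.451 → ⌈·⌉ = 2140
j=13: r + 12k = 2331.051 → ⌈·⌉ = 2332
j=14: r + 13k = 2522.651 → ⌈·⌉ = 2523
j=15: r + 14k = 2714.251 → ⌈·⌉ = 2715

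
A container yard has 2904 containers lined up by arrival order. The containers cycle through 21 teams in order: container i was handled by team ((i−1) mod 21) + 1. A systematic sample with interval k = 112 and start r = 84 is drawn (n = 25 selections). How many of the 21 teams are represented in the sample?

3

Consecutive selections differ by k = 112, so their team numbers differ by 112 mod 21 = 7.
gcd(112, 21) = 7, so the sample visits 21/7 = 3 distinct residues mod 21.
Start 84 is team 21; the teams hit are 7, 14, 21.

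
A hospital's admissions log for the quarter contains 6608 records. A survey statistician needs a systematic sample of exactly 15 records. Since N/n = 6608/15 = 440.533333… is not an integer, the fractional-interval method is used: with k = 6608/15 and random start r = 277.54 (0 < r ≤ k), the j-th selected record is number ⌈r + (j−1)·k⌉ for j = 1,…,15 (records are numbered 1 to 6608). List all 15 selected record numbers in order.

j=1: r + 0k = 277.54 → ⌈·⌉ = 278
j=2: r + 1k = 718.073333… → ⌈·⌉ = 719
j=3: r + 2k = 1158.606666… → ⌈·⌉ = 1159
j=4: r + 3k = 1599.14 → ⌈·⌉ = 1600
j=5: r + 4k = 2039.673333… → ⌈·⌉ = 2040
j=6: r + 5k = 2480.206666… → ⌈·⌉ = 2481
j=7: r + 6k = 2920.74 → ⌈·⌉ = 2921
j=8: r + 7k = 3361.273333… → ⌈·⌉ = 3362
j=9: r + 8k = 3801.806666… → ⌈·⌉ = 3802
j=10: r + 9k = 4242.34 → ⌈·⌉ = 4243
j=11: r + 10k = 4682.873333… → ⌈·⌉ = 4683
j=12: r + 11k = 5123.406666… → ⌈·⌉ = 5124
j=13: r + 12k = 5563.94 → ⌈·⌉ = 5564
j=14: r + 13k = 6004.473333… → ⌈·⌉ = 6005
j=15: r + 14k = 6445.006666… → ⌈·⌉ = 6446

278, 719, 1159, 1600, 2040, 2481, 2921, 3362, 3802, 4243, 4683, 5124, 5564, 6005, 6446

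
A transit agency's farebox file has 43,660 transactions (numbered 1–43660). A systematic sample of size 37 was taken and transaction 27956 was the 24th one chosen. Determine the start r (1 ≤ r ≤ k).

k = 43660/37 = 1180
r = 27956 − (24−1)×1180 = 27956 − 27140 = 816

816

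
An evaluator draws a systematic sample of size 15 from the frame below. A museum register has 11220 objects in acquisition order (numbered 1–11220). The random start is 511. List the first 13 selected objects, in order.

k = N/n = 11220/15 = 748
object 1: 511
object 2: 511 + 748 = 1259
object 3: 1259 + 748 = 2007
object 4: 2007 + 748 = 2755
object 5: 2755 + 748 = 3503
object 6: 3503 + 748 = 4251
object 7: 4251 + 748 = 4999
object 8: 4999 + 748 = 5747
object 9: 5747 + 748 = 6495
object 10: 6495 + 748 = 7243
object 11: 7243 + 748 = 7991
object 12: 7991 + 748 = 8739
object 13: 8739 + 748 = 9487

511, 1259, 2007, 2755, 3503, 4251, 4999, 5747, 6495, 7243, 7991, 8739, 9487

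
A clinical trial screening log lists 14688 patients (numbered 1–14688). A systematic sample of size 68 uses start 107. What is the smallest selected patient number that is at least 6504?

6587

k = 14688/68 = 216
Steps past start: ⌈(6504 − 107)/216⌉ = ⌈6397/216⌉ = 30
Selected patient: 107 + 30×216 = 6587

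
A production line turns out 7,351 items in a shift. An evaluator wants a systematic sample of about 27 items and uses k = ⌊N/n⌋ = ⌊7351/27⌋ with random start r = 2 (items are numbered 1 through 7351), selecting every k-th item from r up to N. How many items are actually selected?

k = ⌊7351/27⌋ = 272
Achieved size = ⌊(7351 − 2)/272⌋ + 1 = ⌊7349/272⌋ + 1 = 27 + 1 = 28
(last selection: 2 + 27×272 = 7346 ≤ 7351; next would be 7618 > 7351)

28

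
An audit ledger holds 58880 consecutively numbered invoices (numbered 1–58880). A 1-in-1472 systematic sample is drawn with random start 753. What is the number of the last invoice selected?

k = 1472
40th selection = r + (40−1)·k = 753 + 39×1472 = 753 + 57408 = 58161

58161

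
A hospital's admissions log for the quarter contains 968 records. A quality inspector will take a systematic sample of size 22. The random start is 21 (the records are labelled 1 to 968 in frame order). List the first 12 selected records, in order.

k = N/n = 968/22 = 44
record 1: 21
record 2: 21 + 44 = 65
record 3: 65 + 44 = 109
record 4: 109 + 44 = 153
record 5: 153 + 44 = 197
record 6: 197 + 44 = 241
record 7: 241 + 44 = 285
record 8: 285 + 44 = 329
record 9: 329 + 44 = 373
record 10: 373 + 44 = 417
record 11: 417 + 44 = 461
record 12: 461 + 44 = 505

21, 65, 109, 153, 197, 241, 285, 329, 373, 417, 461, 505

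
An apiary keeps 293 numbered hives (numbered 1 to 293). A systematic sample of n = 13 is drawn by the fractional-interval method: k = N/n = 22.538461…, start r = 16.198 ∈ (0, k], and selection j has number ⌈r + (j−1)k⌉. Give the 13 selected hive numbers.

17, 39, 62, 84, 107, 129, 152, 174, 197, 220, 242, 265, 287

j=1: r + 0k = 16.198 → ⌈·⌉ = 17
j=2: r + 1k = 38.736461… → ⌈·⌉ = 39
j=3: r + 2k = 61.274923… → ⌈·⌉ = 62
j=4: r + 3k = 83.813384… → ⌈·⌉ = 84
j=5: r + 4k = 106.351846… → ⌈·⌉ = 107
j=6: r + 5k = 128.890307… → ⌈·⌉ = 129
j=7: r + 6k = 151.428769… → ⌈·⌉ = 152
j=8: r + 7k = 173.967230… → ⌈·⌉ = 174
j=9: r + 8k = 196.505692… → ⌈·⌉ = 197
j=10: r + 9k = 219.044153… → ⌈·⌉ = 220
j=11: r + 10k = 241.582615… → ⌈·⌉ = 242
j=12: r + 11k = 264.121076… → ⌈·⌉ = 265
j=13: r + 12k = 286.659538… → ⌈·⌉ = 287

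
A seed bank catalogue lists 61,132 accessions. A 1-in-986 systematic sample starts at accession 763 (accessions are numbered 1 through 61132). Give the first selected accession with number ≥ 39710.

k = 986
Steps past start: ⌈(39710 − 763)/986⌉ = ⌈38947/986⌉ = 40
Selected accession: 763 + 40×986 = 40203

40203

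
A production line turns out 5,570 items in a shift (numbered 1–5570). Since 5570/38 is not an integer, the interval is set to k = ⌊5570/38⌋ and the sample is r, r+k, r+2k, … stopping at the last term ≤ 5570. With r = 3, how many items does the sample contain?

39

k = ⌊5570/38⌋ = 146
Achieved size = ⌊(5570 − 3)/146⌋ + 1 = ⌊5567/146⌋ + 1 = 38 + 1 = 39
(last selection: 3 + 38×146 = 5551 ≤ 5570; next would be 5697 > 5570)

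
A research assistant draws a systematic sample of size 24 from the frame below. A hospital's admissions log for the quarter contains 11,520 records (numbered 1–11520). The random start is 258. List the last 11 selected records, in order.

k = N/n = 11520/24 = 480
14th selection = 258 + 13×480 = 6498
15th: 6498 + 480 = 6978
16th: 6978 + 480 = 7458
17th: 7458 + 480 = 7938
18th: 7938 + 480 = 8418
19th: 8418 + 480 = 8898
20th: 8898 + 480 = 9378
21st: 9378 + 480 = 9858
22nd: 9858 + 480 = 10338
23rd: 10338 + 480 = 10818
24th: 10818 + 480 = 11298

6498, 6978, 7458, 7938, 8418, 8898, 9378, 9858, 10338, 10818, 11298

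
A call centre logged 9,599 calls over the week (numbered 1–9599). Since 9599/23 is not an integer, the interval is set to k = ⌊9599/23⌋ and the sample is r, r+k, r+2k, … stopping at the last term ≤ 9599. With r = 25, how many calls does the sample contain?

k = ⌊9599/23⌋ = 417
Achieved size = ⌊(9599 − 25)/417⌋ + 1 = ⌊9574/417⌋ + 1 = 22 + 1 = 23
(last selection: 25 + 22×417 = 9199 ≤ 9599; next would be 9616 > 9599)

23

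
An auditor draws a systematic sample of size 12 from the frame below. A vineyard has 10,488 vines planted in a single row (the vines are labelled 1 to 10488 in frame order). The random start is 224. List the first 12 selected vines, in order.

224, 1098, 1972, 2846, 3720, 4594, 5468, 6342, 7216, 8090, 8964, 9838

k = N/n = 10488/12 = 874
vine 1: 224
vine 2: 224 + 874 = 1098
vine 3: 1098 + 874 = 1972
vine 4: 1972 + 874 = 2846
vine 5: 2846 + 874 = 3720
vine 6: 3720 + 874 = 4594
vine 7: 4594 + 874 = 5468
vine 8: 5468 + 874 = 6342
vine 9: 6342 + 874 = 7216
vine 10: 7216 + 874 = 8090
vine 11: 8090 + 874 = 8964
vine 12: 8964 + 874 = 9838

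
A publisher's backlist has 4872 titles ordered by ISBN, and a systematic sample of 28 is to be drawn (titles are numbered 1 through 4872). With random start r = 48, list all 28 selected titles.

k = N/n = 4872/28 = 174
title 1: 48
title 2: 48 + 174 = 222
title 3: 222 + 174 = 396
title 4: 396 + 174 = 570
title 5: 570 + 174 = 744
title 6: 744 + 174 = 918
title 7: 918 + 174 = 1092
title 8: 1092 + 174 = 1266
title 9: 1266 + 174 = 1440
title 10: 1440 + 174 = 1614
title 11: 1614 + 174 = 1788
title 12: 1788 + 174 = 1962
title 13: 1962 + 174 = 2136
title 14: 2136 + 174 = 2310
title 15: 2310 + 174 = 2484
title 16: 2484 + 174 = 2658
title 17: 2658 + 174 = 2832
title 18: 2832 + 174 = 3006
title 19: 3006 + 174 = 3180
title 20: 3180 + 174 = 3354
title 21: 3354 + 174 = 3528
title 22: 3528 + 174 = 3702
title 23: 3702 + 174 = 3876
title 24: 3876 + 174 = 4050
title 25: 4050 + 174 = 4224
title 26: 4224 + 174 = 4398
title 27: 4398 + 174 = 4572
title 28: 4572 + 174 = 4746

48, 222, 396, 570, 744, 918, 1092, 1266, 1440, 1614, 1788, 1962, 2136, 2310, 2484, 2658, 2832, 3006, 3180, 3354, 3528, 3702, 3876, 4050, 4224, 4398, 4572, 4746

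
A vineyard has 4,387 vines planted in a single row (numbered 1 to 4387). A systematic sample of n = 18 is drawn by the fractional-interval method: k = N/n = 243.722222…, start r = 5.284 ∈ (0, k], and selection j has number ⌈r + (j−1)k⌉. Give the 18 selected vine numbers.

j=1: r + 0k = 5.284 → ⌈·⌉ = 6
j=2: r + 1k = 249.006222… → ⌈·⌉ = 250
j=3: r + 2k = 492.728444… → ⌈·⌉ = 493
j=4: r + 3k = 736.450666… → ⌈·⌉ = 737
j=5: r + 4k = 980.172888… → ⌈·⌉ = 981
j=6: r + 5k = 1223.895111… → ⌈·⌉ = 1224
j=7: r + 6k = 1467.617333… → ⌈·⌉ = 1468
j=8: r + 7k = 1711.339555… → ⌈·⌉ = 1712
j=9: r + 8k = 1955.061777… → ⌈·⌉ = 1956
j=10: r + 9k = 2198.784 → ⌈·⌉ = 2199
j=11: r + 10k = 2442.506222… → ⌈·⌉ = 2443
j=12: r + 11k = 2686.228444… → ⌈·⌉ = 2687
j=13: r + 12k = 2929.950666… → ⌈·⌉ = 2930
j=14: r + 13k = 3173.672888… → ⌈·⌉ = 3174
j=15: r + 14k = 3417.395111… → ⌈·⌉ = 3418
j=16: r + 15k = 3661.117333… → ⌈·⌉ = 3662
j=17: r + 16k = 3904.839555… → ⌈·⌉ = 3905
j=18: r + 17k = 4148.561777… → ⌈·⌉ = 4149

6, 250, 493, 737, 981, 1224, 1468, 1712, 1956, 2199, 2443, 2687, 2930, 3174, 3418, 3662, 3905, 4149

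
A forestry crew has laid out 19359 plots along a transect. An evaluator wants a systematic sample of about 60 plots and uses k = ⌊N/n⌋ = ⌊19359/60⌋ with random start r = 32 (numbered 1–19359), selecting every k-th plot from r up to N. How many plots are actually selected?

61

k = ⌊19359/60⌋ = 322
Achieved size = ⌊(19359 − 32)/322⌋ + 1 = ⌊19327/322⌋ + 1 = 60 + 1 = 61
(last selection: 32 + 60×322 = 19352 ≤ 19359; next would be 19674 > 19359)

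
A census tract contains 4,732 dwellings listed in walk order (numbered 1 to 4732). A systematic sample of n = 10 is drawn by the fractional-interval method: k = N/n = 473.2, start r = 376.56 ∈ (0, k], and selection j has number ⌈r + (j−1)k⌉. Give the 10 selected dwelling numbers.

377, 850, 1323, 1797, 2270, 2743, 3216, 3689, 4163, 4636

j=1: r + 0k = 376.56 → ⌈·⌉ = 377
j=2: r + 1k = 849.76 → ⌈·⌉ = 850
j=3: r + 2k = 1322.96 → ⌈·⌉ = 1323
j=4: r + 3k = 1796.16 → ⌈·⌉ = 1797
j=5: r + 4k = 2269.36 → ⌈·⌉ = 2270
j=6: r + 5k = 2742.56 → ⌈·⌉ = 2743
j=7: r + 6k = 3215.76 → ⌈·⌉ = 3216
j=8: r + 7k = 3688.96 → ⌈·⌉ = 3689
j=9: r + 8k = 4162.16 → ⌈·⌉ = 4163
j=10: r + 9k = 4635.36 → ⌈·⌉ = 4636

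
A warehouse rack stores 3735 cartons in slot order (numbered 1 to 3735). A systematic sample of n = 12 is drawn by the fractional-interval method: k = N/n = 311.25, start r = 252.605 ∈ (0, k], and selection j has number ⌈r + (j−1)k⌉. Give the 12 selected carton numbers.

253, 564, 876, 1187, 1498, 1809, 2121, 2432, 2743, 3054, 3366, 3677

j=1: r + 0k = 252.605 → ⌈·⌉ = 253
j=2: r + 1k = 563.855 → ⌈·⌉ = 564
j=3: r + 2k = 875.105 → ⌈·⌉ = 876
j=4: r + 3k = 1186.355 → ⌈·⌉ = 1187
j=5: r + 4k = 1497.605 → ⌈·⌉ = 1498
j=6: r + 5k = 1808.855 → ⌈·⌉ = 1809
j=7: r + 6k = 2120.105 → ⌈·⌉ = 2121
j=8: r + 7k = 2431.355 → ⌈·⌉ = 2432
j=9: r + 8k = 2742.605 → ⌈·⌉ = 2743
j=10: r + 9k = 3053.855 → ⌈·⌉ = 3054
j=11: r + 10k = 3365.105 → ⌈·⌉ = 3366
j=12: r + 11k = 3676.355 → ⌈·⌉ = 3677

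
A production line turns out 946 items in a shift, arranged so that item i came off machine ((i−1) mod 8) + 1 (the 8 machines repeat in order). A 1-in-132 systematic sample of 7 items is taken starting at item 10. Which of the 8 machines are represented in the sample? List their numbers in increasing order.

Consecutive selections differ by k = 132, so their machine numbers differ by 132 mod 8 = 4.
gcd(132, 8) = 4, so the sample visits 8/4 = 2 distinct residues mod 8.
Start 10 is machine 2; the machines hit are 2, 6.

2, 6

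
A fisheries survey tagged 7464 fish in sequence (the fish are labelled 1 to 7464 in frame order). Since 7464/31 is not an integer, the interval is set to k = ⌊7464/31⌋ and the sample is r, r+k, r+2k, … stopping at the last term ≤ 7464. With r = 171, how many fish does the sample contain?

31

k = ⌊7464/31⌋ = 240
Achieved size = ⌊(7464 − 171)/240⌋ + 1 = ⌊7293/240⌋ + 1 = 30 + 1 = 31
(last selection: 171 + 30×240 = 7371 ≤ 7464; next would be 7611 > 7464)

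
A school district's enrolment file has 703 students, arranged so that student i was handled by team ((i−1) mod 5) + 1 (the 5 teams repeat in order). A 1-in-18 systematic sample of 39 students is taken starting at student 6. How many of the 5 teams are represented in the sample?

Consecutive selections differ by k = 18, so their team numbers differ by 18 mod 5 = 3.
gcd(18, 5) = 1, so the sample visits 5/1 = 5 distinct residues mod 5.
Start 6 is team 1; the teams hit are 1, 2, 3, 4, 5.

5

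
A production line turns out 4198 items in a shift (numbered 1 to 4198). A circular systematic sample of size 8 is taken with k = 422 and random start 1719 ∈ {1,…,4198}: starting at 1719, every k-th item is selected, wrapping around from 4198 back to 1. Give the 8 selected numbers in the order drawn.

Selection 1: 1719
Selection 2: 1719 + 422 = 2141
Selection 3: 2141 + 422 = 2563
Selection 4: 2563 + 422 = 2985
Selection 5: 2985 + 422 = 3407
Selection 6: 3407 + 422 = 3829
Selection 7: 3829 + 422 = 4251 → 4251 − 4198 = 53
Selection 8: 53 + 422 = 475

1719, 2141, 2563, 2985, 3407, 3829, 53, 475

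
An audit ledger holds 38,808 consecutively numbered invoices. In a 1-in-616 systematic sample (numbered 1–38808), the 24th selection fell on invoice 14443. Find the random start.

k = 616
r = 14443 − (24−1)×616 = 14443 − 14168 = 275

275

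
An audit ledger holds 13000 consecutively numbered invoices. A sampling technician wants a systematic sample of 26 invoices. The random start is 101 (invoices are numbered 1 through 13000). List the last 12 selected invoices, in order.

7101, 7601, 8101, 8601, 9101, 9601, 10101, 10601, 11101, 11601, 12101, 12601

k = N/n = 13000/26 = 500
15th selection = 101 + 14×500 = 7101
16th: 7101 + 500 = 7601
17th: 7601 + 500 = 8101
18th: 8101 + 500 = 8601
19th: 8601 + 500 = 9101
20th: 9101 + 500 = 9601
21st: 9601 + 500 = 10101
22nd: 10101 + 500 = 10601
23rd: 10601 + 500 = 11101
24th: 11101 + 500 = 11601
25th: 11601 + 500 = 12101
26th: 12101 + 500 = 12601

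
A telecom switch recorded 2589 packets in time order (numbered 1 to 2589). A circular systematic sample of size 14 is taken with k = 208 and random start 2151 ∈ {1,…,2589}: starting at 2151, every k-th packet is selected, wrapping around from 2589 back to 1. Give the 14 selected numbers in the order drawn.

Selection 1: 2151
Selection 2: 2151 + 208 = 2359
Selection 3: 2359 + 208 = 2567
Selection 4: 2567 + 208 = 2775 → 2775 − 2589 = 186
Selection 5: 186 + 208 = 394
Selection 6: 394 + 208 = 602
Selection 7: 602 + 208 = 810
Selection 8: 810 + 208 = 1018
Selection 9: 1018 + 208 = 1226
Selection 10: 1226 + 208 = 1434
Selection 11: 1434 + 208 = 1642
Selection 12: 1642 + 208 = 1850
Selection 13: 1850 + 208 = 2058
Selection 14: 2058 + 208 = 2266

2151, 2359, 2567, 186, 394, 602, 810, 1018, 1226, 1434, 1642, 1850, 2058, 2266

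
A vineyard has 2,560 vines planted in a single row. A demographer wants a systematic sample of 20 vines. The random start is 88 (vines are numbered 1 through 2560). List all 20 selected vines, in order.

88, 216, 344, 472, 600, 728, 856, 984, 1112, 1240, 1368, 1496, 1624, 1752, 1880, 2008, 2136, 2264, 2392, 2520

k = N/n = 2560/20 = 128
vine 1: 88
vine 2: 88 + 128 = 216
vine 3: 216 + 128 = 344
vine 4: 344 + 128 = 472
vine 5: 472 + 128 = 600
vine 6: 600 + 128 = 728
vine 7: 728 + 128 = 856
vine 8: 856 + 128 = 984
vine 9: 984 + 128 = 1112
vine 10: 1112 + 128 = 1240
vine 11: 1240 + 128 = 1368
vine 12: 1368 + 128 = 1496
vine 13: 1496 + 128 = 1624
vine 14: 1624 + 128 = 1752
vine 15: 1752 + 128 = 1880
vine 16: 1880 + 128 = 2008
vine 17: 2008 + 128 = 2136
vine 18: 2136 + 128 = 2264
vine 19: 2264 + 128 = 2392
vine 20: 2392 + 128 = 2520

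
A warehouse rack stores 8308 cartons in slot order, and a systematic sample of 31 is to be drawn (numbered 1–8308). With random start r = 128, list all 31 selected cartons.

k = N/n = 8308/31 = 268
carton 1: 128
carton 2: 128 + 268 = 396
carton 3: 396 + 268 = 664
carton 4: 664 + 268 = 932
carton 5: 932 + 268 = 1200
carton 6: 1200 + 268 = 1468
carton 7: 1468 + 268 = 1736
carton 8: 1736 + 268 = 2004
carton 9: 2004 + 268 = 2272
carton 10: 2272 + 268 = 2540
carton 11: 2540 + 268 = 2808
carton 12: 2808 + 268 = 3076
carton 13: 3076 + 268 = 3344
carton 14: 3344 + 268 = 3612
carton 15: 3612 + 268 = 3880
carton 16: 3880 + 268 = 4148
carton 17: 4148 + 268 = 4416
carton 18: 4416 + 268 = 4684
carton 19: 4684 + 268 = 4952
carton 20: 4952 + 268 = 5220
carton 21: 5220 + 268 = 5488
carton 22: 5488 + 268 = 5756
carton 23: 5756 + 268 = 6024
carton 24: 6024 + 268 = 6292
carton 25: 6292 + 268 = 6560
carton 26: 6560 + 268 = 6828
carton 27: 6828 + 268 = 7096
carton 28: 7096 + 268 = 7364
carton 29: 7364 + 268 = 7632
carton 30: 7632 + 268 = 7900
carton 31: 7900 + 268 = 8168

128, 396, 664, 932, 1200, 1468, 1736, 2004, 2272, 2540, 2808, 3076, 3344, 3612, 3880, 4148, 4416, 4684, 4952, 5220, 5488, 5756, 6024, 6292, 6560, 6828, 7096, 7364, 7632, 7900, 8168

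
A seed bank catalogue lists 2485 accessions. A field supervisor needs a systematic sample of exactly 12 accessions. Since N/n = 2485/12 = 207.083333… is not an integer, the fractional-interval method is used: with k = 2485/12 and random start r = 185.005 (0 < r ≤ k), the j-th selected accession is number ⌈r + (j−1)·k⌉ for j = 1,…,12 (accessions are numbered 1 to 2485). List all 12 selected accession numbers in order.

j=1: r + 0k = 185.005 → ⌈·⌉ = 186
j=2: r + 1k = 392.088333… → ⌈·⌉ = 393
j=3: r + 2k = 599.171666… → ⌈·⌉ = 600
j=4: r + 3k = 806.255 → ⌈·⌉ = 807
j=5: r + 4k = 1013.338333… → ⌈·⌉ = 1014
j=6: r + 5k = 1220.421666… → ⌈·⌉ = 1221
j=7: r + 6k = 1427.505 → ⌈·⌉ = 1428
j=8: r + 7k = 1634.588333… → ⌈·⌉ = 1635
j=9: r + 8k = 1841.671666… → ⌈·⌉ = 1842
j=10: r + 9k = 2048.755 → ⌈·⌉ = 2049
j=11: r + 10k = 2255.838333… → ⌈·⌉ = 2256
j=12: r + 11k = 2462.921666… → ⌈·⌉ = 2463

186, 393, 600, 807, 1014, 1221, 1428, 1635, 1842, 2049, 2256, 2463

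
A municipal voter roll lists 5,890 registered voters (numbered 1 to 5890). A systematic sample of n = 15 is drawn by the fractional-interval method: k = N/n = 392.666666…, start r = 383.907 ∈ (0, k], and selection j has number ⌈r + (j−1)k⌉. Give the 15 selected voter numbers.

384, 777, 1170, 1562, 1955, 2348, 2740, 3133, 3526, 3918, 4311, 4704, 5096, 5489, 5882

j=1: r + 0k = 383.907 → ⌈·⌉ = 384
j=2: r + 1k = 776.573666… → ⌈·⌉ = 777
j=3: r + 2k = 1169.240333… → ⌈·⌉ = 1170
j=4: r + 3k = 1561.907 → ⌈·⌉ = 1562
j=5: r + 4k = 1954.573666… → ⌈·⌉ = 1955
j=6: r + 5k = 2347.240333… → ⌈·⌉ = 2348
j=7: r + 6k = 2739.907 → ⌈·⌉ = 2740
j=8: r + 7k = 3132.573666… → ⌈·⌉ = 3133
j=9: r + 8k = 3525.240333… → ⌈·⌉ = 3526
j=10: r + 9k = 3917.907 → ⌈·⌉ = 3918
j=11: r + 10k = 4310.573666… → ⌈·⌉ = 4311
j=12: r + 11k = 4703.240333… → ⌈·⌉ = 4704
j=13: r + 12k = 5095.907 → ⌈·⌉ = 5096
j=14: r + 13k = 5488.573666… → ⌈·⌉ = 5489
j=15: r + 14k = 5881.240333… → ⌈·⌉ = 5882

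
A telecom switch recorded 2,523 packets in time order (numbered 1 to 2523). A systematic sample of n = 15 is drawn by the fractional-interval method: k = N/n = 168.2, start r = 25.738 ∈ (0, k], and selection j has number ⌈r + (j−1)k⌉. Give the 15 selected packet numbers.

j=1: r + 0k = 25.738 → ⌈·⌉ = 26
j=2: r + 1k = 193.938 → ⌈·⌉ = 194
j=3: r + 2k = 362.138 → ⌈·⌉ = 363
j=4: r + 3k = 530.338 → ⌈·⌉ = 531
j=5: r + 4k = 698.538 → ⌈·⌉ = 699
j=6: r + 5k = 866.738 → ⌈·⌉ = 867
j=7: r + 6k = 1034.938 → ⌈·⌉ = 1035
j=8: r + 7k = 1203.138 → ⌈·⌉ = 1204
j=9: r + 8k = 1371.338 → ⌈·⌉ = 1372
j=10: r + 9k = 1539.538 → ⌈·⌉ = 1540
j=11: r + 10k = 1707.738 → ⌈·⌉ = 1708
j=12: r + 11k = 1875.938 → ⌈·⌉ = 1876
j=13: r + 12k = 2044.138 → ⌈·⌉ = 2045
j=14: r + 13k = 2212.338 → ⌈·⌉ = 2213
j=15: r + 14k = 2380.538 → ⌈·⌉ = 2381

26, 194, 363, 531, 699, 867, 1035, 1204, 1372, 1540, 1708, 1876, 2045, 2213, 2381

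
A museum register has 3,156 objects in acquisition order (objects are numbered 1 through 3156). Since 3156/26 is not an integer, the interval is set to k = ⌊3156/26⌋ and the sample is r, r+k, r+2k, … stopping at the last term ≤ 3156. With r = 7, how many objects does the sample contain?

27

k = ⌊3156/26⌋ = 121
Achieved size = ⌊(3156 − 7)/121⌋ + 1 = ⌊3149/121⌋ + 1 = 26 + 1 = 27
(last selection: 7 + 26×121 = 3153 ≤ 3156; next would be 3274 > 3156)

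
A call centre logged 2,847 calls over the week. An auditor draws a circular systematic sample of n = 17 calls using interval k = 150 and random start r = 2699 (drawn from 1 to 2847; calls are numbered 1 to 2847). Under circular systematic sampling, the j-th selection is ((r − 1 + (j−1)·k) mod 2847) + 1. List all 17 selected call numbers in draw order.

Selection 1: 2699
Selection 2: 2699 + 150 = 2849 → 2849 − 2847 = 2
Selection 3: 2 + 150 = 152
Selection 4: 152 + 150 = 302
Selection 5: 302 + 150 = 452
Selection 6: 452 + 150 = 602
Selection 7: 602 + 150 = 752
Selection 8: 752 + 150 = 902
Selection 9: 902 + 150 = 1052
Selection 10: 1052 + 150 = 1202
Selection 11: 1202 + 150 = 1352
Selection 12: 1352 + 150 = 1502
Selection 13: 1502 + 150 = 1652
Selection 14: 1652 + 150 = 1802
Selection 15: 1802 + 150 = 1952
Selection 16: 1952 + 150 = 2102
Selection 17: 2102 + 150 = 2252

2699, 2, 152, 302, 452, 602, 752, 902, 1052, 1202, 1352, 1502, 1652, 1802, 1952, 2102, 2252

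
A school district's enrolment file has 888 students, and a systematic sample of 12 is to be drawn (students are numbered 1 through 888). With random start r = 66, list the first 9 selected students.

66, 140, 214, 288, 362, 436, 510, 584, 658

k = N/n = 888/12 = 74
student 1: 66
student 2: 66 + 74 = 140
student 3: 140 + 74 = 214
student 4: 214 + 74 = 288
student 5: 288 + 74 = 362
student 6: 362 + 74 = 436
student 7: 436 + 74 = 510
student 8: 510 + 74 = 584
student 9: 584 + 74 = 658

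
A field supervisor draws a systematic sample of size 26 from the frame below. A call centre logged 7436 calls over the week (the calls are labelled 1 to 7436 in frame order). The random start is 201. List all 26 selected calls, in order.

201, 487, 773, 1059, 1345, 1631, 1917, 2203, 2489, 2775, 3061, 3347, 3633, 3919, 4205, 4491, 4777, 5063, 5349, 5635, 5921, 6207, 6493, 6779, 7065, 7351

k = N/n = 7436/26 = 286
call 1: 201
call 2: 201 + 286 = 487
call 3: 487 + 286 = 773
call 4: 773 + 286 = 1059
call 5: 1059 + 286 = 1345
call 6: 1345 + 286 = 1631
call 7: 1631 + 286 = 1917
call 8: 1917 + 286 = 2203
call 9: 2203 + 286 = 2489
call 10: 2489 + 286 = 2775
call 11: 2775 + 286 = 3061
call 12: 3061 + 286 = 3347
call 13: 3347 + 286 = 3633
call 14: 3633 + 286 = 3919
call 15: 3919 + 286 = 4205
call 16: 4205 + 286 = 4491
call 17: 4491 + 286 = 4777
call 18: 4777 + 286 = 5063
call 19: 5063 + 286 = 5349
call 20: 5349 + 286 = 5635
call 21: 5635 + 286 = 5921
call 22: 5921 + 286 = 6207
call 23: 6207 + 286 = 6493
call 24: 6493 + 286 = 6779
call 25: 6779 + 286 = 7065
call 26: 7065 + 286 = 7351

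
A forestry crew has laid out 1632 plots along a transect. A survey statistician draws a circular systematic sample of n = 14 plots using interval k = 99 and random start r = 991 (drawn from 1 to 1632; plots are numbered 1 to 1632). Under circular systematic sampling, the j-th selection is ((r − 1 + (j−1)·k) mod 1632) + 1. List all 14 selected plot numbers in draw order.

991, 1090, 1189, 1288, 1387, 1486, 1585, 52, 151, 250, 349, 448, 547, 646

Selection 1: 991
Selection 2: 991 + 99 = 1090
Selection 3: 1090 + 99 = 1189
Selection 4: 1189 + 99 = 1288
Selection 5: 1288 + 99 = 1387
Selection 6: 1387 + 99 = 1486
Selection 7: 1486 + 99 = 1585
Selection 8: 1585 + 99 = 1684 → 1684 − 1632 = 52
Selection 9: 52 + 99 = 151
Selection 10: 151 + 99 = 250
Selection 11: 250 + 99 = 349
Selection 12: 349 + 99 = 448
Selection 13: 448 + 99 = 547
Selection 14: 547 + 99 = 646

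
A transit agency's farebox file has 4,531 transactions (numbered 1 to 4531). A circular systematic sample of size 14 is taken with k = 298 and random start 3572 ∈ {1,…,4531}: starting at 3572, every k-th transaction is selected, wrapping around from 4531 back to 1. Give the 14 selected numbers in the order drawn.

3572, 3870, 4168, 4466, 233, 531, 829, 1127, 1425, 1723, 2021, 2319, 2617, 2915

Selection 1: 3572
Selection 2: 3572 + 298 = 3870
Selection 3: 3870 + 298 = 4168
Selection 4: 4168 + 298 = 4466
Selection 5: 4466 + 298 = 4764 → 4764 − 4531 = 233
Selection 6: 233 + 298 = 531
Selection 7: 531 + 298 = 829
Selection 8: 829 + 298 = 1127
Selection 9: 1127 + 298 = 1425
Selection 10: 1425 + 298 = 1723
Selection 11: 1723 + 298 = 2021
Selection 12: 2021 + 298 = 2319
Selection 13: 2319 + 298 = 2617
Selection 14: 2617 + 298 = 2915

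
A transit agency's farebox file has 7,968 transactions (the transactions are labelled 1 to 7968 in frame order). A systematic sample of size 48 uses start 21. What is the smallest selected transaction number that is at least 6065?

k = 7968/48 = 166
Steps past start: ⌈(6065 − 21)/166⌉ = ⌈6044/166⌉ = 37
Selected transaction: 21 + 37×166 = 6163

6163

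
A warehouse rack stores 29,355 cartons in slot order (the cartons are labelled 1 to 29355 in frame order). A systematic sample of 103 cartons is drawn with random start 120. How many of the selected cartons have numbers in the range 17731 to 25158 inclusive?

k = 29355/103 = 285
First selection ≥ 17731: 120 + ⌈(17731−120)/285⌉·285 = 120 + 62×285 = 17790
Last selection ≤ 25158: 120 + ⌊(25158−120)/285⌋·285 = 120 + 87×285 = 24915
Count = 87 − 62 + 1 = 26

26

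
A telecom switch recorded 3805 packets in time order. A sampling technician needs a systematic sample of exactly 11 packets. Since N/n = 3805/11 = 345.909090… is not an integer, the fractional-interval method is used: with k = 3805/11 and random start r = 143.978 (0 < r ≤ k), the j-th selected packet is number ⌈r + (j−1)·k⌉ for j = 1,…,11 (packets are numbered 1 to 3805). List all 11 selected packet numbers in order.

j=1: r + 0k = 143.978 → ⌈·⌉ = 144
j=2: r + 1k = 489.887090… → ⌈·⌉ = 490
j=3: r + 2k = 835.796181… → ⌈·⌉ = 836
j=4: r + 3k = 1181.705272… → ⌈·⌉ = 1182
j=5: r + 4k = 1527.614363… → ⌈·⌉ = 1528
j=6: r + 5k = 1873.523454… → ⌈·⌉ = 1874
j=7: r + 6k = 2219.432545… → ⌈·⌉ = 2220
j=8: r + 7k = 2565.341636… → ⌈·⌉ = 2566
j=9: r + 8k = 2911.250727… → ⌈·⌉ = 2912
j=10: r + 9k = 3257.159818… → ⌈·⌉ = 3258
j=11: r + 10k = 3603.068909… → ⌈·⌉ = 3604

144, 490, 836, 1182, 1528, 1874, 2220, 2566, 2912, 3258, 3604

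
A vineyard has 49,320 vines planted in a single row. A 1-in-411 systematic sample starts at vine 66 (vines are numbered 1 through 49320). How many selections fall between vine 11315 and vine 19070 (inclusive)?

k = 411
First selection ≥ 11315: 66 + ⌈(11315−66)/411⌉·411 = 66 + 28×411 = 11574
Last selection ≤ 19070: 66 + ⌊(19070−66)/411⌋·411 = 66 + 46×411 = 18972
Count = 46 − 28 + 1 = 19

19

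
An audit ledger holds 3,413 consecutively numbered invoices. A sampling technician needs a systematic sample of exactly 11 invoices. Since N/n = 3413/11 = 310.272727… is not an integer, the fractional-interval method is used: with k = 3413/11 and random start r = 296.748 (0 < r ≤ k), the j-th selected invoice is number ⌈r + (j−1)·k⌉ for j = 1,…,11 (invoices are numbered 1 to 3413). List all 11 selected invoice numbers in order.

297, 608, 918, 1228, 1538, 1849, 2159, 2469, 2779, 3090, 3400

j=1: r + 0k = 296.748 → ⌈·⌉ = 297
j=2: r + 1k = 607.020727… → ⌈·⌉ = 608
j=3: r + 2k = 917.293454… → ⌈·⌉ = 918
j=4: r + 3k = 1227.566181… → ⌈·⌉ = 1228
j=5: r + 4k = 1537.838909… → ⌈·⌉ = 1538
j=6: r + 5k = 1848.111636… → ⌈·⌉ = 1849
j=7: r + 6k = 2158.384363… → ⌈·⌉ = 2159
j=8: r + 7k = 2468.657090… → ⌈·⌉ = 2469
j=9: r + 8k = 2778.929818… → ⌈·⌉ = 2779
j=10: r + 9k = 3089.202545… → ⌈·⌉ = 3090
j=11: r + 10k = 3399.475272… → ⌈·⌉ = 3400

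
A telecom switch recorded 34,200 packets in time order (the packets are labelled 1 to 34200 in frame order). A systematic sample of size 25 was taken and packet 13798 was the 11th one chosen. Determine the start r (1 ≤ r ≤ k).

118

k = 34200/25 = 1368
r = 13798 − (11−1)×1368 = 13798 − 13680 = 118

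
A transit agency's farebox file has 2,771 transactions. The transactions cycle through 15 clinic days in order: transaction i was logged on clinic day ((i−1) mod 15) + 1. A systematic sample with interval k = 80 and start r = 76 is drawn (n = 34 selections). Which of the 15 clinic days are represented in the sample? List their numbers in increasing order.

Consecutive selections differ by k = 80, so their clinic day numbers differ by 80 mod 15 = 5.
gcd(80, 15) = 5, so the sample visits 15/5 = 3 distinct residues mod 15.
Start 76 is clinic day 1; the clinic days hit are 1, 6, 11.

1, 6, 11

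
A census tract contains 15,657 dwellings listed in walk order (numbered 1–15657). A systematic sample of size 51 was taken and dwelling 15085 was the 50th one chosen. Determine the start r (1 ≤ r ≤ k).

42

k = 15657/51 = 307
r = 15085 − (50−1)×307 = 15085 − 15043 = 42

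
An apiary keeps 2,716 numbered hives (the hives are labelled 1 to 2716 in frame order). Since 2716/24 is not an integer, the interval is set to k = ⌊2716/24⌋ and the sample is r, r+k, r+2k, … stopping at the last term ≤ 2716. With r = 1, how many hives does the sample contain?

k = ⌊2716/24⌋ = 113
Achieved size = ⌊(2716 − 1)/113⌋ + 1 = ⌊2715/113⌋ + 1 = 24 + 1 = 25
(last selection: 1 + 24×113 = 2713 ≤ 2716; next would be 2826 > 2716)

25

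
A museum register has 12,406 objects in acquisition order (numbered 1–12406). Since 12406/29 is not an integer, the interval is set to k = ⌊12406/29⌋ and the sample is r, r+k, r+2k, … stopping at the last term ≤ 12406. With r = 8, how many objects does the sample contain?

30

k = ⌊12406/29⌋ = 427
Achieved size = ⌊(12406 − 8)/427⌋ + 1 = ⌊12398/427⌋ + 1 = 29 + 1 = 30
(last selection: 8 + 29×427 = 12391 ≤ 12406; next would be 12818 > 12406)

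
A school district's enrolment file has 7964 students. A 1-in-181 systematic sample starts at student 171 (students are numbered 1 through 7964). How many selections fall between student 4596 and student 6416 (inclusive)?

k = 181
First selection ≥ 4596: 171 + ⌈(4596−171)/181⌉·181 = 171 + 25×181 = 4696
Last selection ≤ 6416: 171 + ⌊(6416−171)/181⌋·181 = 171 + 34×181 = 6325
Count = 34 − 25 + 1 = 10

10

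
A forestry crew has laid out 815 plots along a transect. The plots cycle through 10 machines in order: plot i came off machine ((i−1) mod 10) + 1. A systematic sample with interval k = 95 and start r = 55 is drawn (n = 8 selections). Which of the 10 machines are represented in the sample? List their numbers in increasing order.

5, 10

Consecutive selections differ by k = 95, so their machine numbers differ by 95 mod 10 = 5.
gcd(95, 10) = 5, so the sample visits 10/5 = 2 distinct residues mod 10.
Start 55 is machine 5; the machines hit are 5, 10.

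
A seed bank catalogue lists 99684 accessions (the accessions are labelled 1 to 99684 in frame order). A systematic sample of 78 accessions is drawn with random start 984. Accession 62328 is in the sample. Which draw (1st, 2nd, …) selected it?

k = 99684/78 = 1278
position = (62328 − 984)/1278 + 1 = 61344/1278 + 1 = 48 + 1 = 49

49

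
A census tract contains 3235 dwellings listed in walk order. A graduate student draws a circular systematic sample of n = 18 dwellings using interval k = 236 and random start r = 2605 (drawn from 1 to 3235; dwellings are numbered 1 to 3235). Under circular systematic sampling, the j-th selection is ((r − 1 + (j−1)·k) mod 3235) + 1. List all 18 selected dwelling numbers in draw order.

Selection 1: 2605
Selection 2: 2605 + 236 = 2841
Selection 3: 2841 + 236 = 3077
Selection 4: 3077 + 236 = 3313 → 3313 − 3235 = 78
Selection 5: 78 + 236 = 314
Selection 6: 314 + 236 = 550
Selection 7: 550 + 236 = 786
Selection 8: 786 + 236 = 1022
Selection 9: 1022 + 236 = 1258
Selection 10: 1258 + 236 = 1494
Selection 11: 1494 + 236 = 1730
Selection 12: 1730 + 236 = 1966
Selection 13: 1966 + 236 = 2202
Selection 14: 2202 + 236 = 2438
Selection 15: 2438 + 236 = 2674
Selection 16: 2674 + 236 = 2910
Selection 17: 2910 + 236 = 3146
Selection 18: 3146 + 236 = 3382 → 3382 − 3235 = 147

2605, 2841, 3077, 78, 314, 550, 786, 1022, 1258, 1494, 1730, 1966, 2202, 2438, 2674, 2910, 3146, 147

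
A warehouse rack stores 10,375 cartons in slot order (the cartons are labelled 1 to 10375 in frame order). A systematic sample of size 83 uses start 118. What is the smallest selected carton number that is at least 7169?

k = 10375/83 = 125
Steps past start: ⌈(7169 − 118)/125⌉ = ⌈7051/125⌉ = 57
Selected carton: 118 + 57×125 = 7243

7243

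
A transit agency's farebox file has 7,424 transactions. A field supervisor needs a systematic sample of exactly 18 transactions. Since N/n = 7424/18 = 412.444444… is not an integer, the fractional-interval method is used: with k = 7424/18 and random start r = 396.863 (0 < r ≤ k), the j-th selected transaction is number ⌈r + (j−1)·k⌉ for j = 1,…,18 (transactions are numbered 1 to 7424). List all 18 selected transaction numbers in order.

j=1: r + 0k = 396.863 → ⌈·⌉ = 397
j=2: r + 1k = 809.307444… → ⌈·⌉ = 810
j=3: r + 2k = 1221.751888… → ⌈·⌉ = 1222
j=4: r + 3k = 1634.196333… → ⌈·⌉ = 1635
j=5: r + 4k = 2046.640777… → ⌈·⌉ = 2047
j=6: r + 5k = 2459.085222… → ⌈·⌉ = 2460
j=7: r + 6k = 2871.529666… → ⌈·⌉ = 2872
j=8: r + 7k = 3283.974111… → ⌈·⌉ = 3284
j=9: r + 8k = 3696.418555… → ⌈·⌉ = 3697
j=10: r + 9k = 4108.863 → ⌈·⌉ = 4109
j=11: r + 10k = 4521.307444… → ⌈·⌉ = 4522
j=12: r + 11k = 4933.751888… → ⌈·⌉ = 4934
j=13: r + 12k = 5346.196333… → ⌈·⌉ = 5347
j=14: r + 13k = 5758.640777… → ⌈·⌉ = 5759
j=15: r + 14k = 6171.085222… → ⌈·⌉ = 6172
j=16: r + 15k = 6583.529666… → ⌈·⌉ = 6584
j=17: r + 16k = 6995.974111… → ⌈·⌉ = 6996
j=18: r + 17k = 7408.418555… → ⌈·⌉ = 7409

397, 810, 1222, 1635, 2047, 2460, 2872, 3284, 3697, 4109, 4522, 4934, 5347, 5759, 6172, 6584, 6996, 7409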